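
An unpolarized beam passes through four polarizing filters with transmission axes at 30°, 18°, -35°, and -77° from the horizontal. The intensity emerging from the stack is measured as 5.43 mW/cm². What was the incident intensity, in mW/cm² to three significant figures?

Unpolarized light through the first polarizer → I₁ = ½ I₀, now polarized at 30°.
I₂ = I₁ cos²(18° − 30°) = 0.5 I₀ · cos²(12°) = 0.4784 I₀.
I₃ = I₂ cos²(-35° − 18°) = 0.4784 I₀ · cos²(53°) = 0.1733 I₀.
I₄ = I₃ cos²(-77° + 35°) = 0.1733 I₀ · cos²(42°) = 0.09569 I₀.
So 5.43 mW/cm² = 0.09569 I₀, giving I₀ = 5.43/0.09569 = 56.75 mW/cm².

I₀ ≈ 56.7 mW/cm²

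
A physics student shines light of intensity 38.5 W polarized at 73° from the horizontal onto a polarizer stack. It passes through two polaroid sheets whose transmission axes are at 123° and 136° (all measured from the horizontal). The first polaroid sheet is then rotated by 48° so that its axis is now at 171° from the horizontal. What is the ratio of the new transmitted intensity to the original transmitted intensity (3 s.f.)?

Before rotation:
By Malus's law, I₁ = I₀ cos²(123° − 73°) = I₀ cos²(50°) = 0.4132 I₀.
I₂ = I₁ cos²(136° − 123°) = 0.4132 I₀ · cos²(13°) = 0.3923 I₀.
After rotation:
I₁ = I₀ cos²(171° − 73°) = I₀ cos²(82°) = 0.01937 I₀.
I₂ = I₁ cos²(136° − 171°) = 0.01937 I₀ · cos²(35°) = 0.013 I₀.
Ratio = 0.013 / 0.3923 = 0.03313.

I_new/I_old ≈ 0.0331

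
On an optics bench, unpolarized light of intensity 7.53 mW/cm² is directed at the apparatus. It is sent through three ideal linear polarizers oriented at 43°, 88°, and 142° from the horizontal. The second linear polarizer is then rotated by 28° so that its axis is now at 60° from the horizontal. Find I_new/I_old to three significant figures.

I_new/I_old ≈ 0.103

Before rotation:
Unpolarized light through the first polarizer → I₁ = ½ I₀, now polarized at 43°.
I₂ = I₁ cos²(88° − 43°) = 0.5 I₀ · cos²(45°) = 0.25 I₀.
I₃ = I₂ cos²(142° − 88°) = 0.25 I₀ · cos²(54°) = 0.08637 I₀.
After rotation:
Unpolarized light through the first polarizer → I₁ = ½ I₀, now polarized at 43°.
I₂ = I₁ cos²(60° − 43°) = 0.5 I₀ · cos²(17°) = 0.4573 I₀.
I₃ = I₂ cos²(142° − 60°) = 0.4573 I₀ · cos²(82°) = 0.008857 I₀.
Ratio = 0.008857 / 0.08637 = 0.1025.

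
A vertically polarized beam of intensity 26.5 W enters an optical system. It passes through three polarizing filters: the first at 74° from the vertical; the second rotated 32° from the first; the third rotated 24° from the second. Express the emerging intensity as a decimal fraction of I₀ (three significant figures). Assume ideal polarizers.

I₁ = 26.5 W · cos²(74°) = 2.013 W.
I₂ = I₁ · cos²(32°) = 2.013 · 0.7192 = 1.448 W.
I₃ = I₂ · cos²(24°) = 1.448 · 0.8346 = 1.208 W.
Transmitted fraction = 0.0456.

I/I₀ ≈ 0.0456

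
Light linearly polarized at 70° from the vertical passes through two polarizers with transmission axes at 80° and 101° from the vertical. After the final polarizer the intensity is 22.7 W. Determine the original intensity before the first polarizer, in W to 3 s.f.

By Malus's law, I₁ = I₀ cos²(80° − 70°) = I₀ cos²(10°) = 0.9698 I₀.
I₂ = I₁ cos²(101° − 80°) = 0.9698 I₀ · cos²(21°) = 0.8453 I₀.
So 22.7 W = 0.8453 I₀, giving I₀ = 22.7/0.8453 = 26.85 W.

I₀ ≈ 26.9 W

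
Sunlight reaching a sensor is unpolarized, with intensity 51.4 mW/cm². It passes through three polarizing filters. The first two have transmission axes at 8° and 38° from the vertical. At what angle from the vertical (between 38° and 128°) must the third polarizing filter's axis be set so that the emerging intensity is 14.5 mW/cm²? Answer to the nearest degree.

Unpolarized light through the first polarizer → I₁ = ½ I₀, now polarized at 8°.
I₂ = I₁ cos²(38° − 8°) = 0.5 I₀ · cos²(30°) = 0.375 I₀.
Target fraction: 14.5 / 51.4 mW/cm² = 0.2821 of I₀.
Need I₃/I₀ = 0.2821, so cos²(θ − 38°) = 0.2821 / 0.375 = 0.7523.
θ − 38° = arccos(√0.7523) = 29.8°, giving θ ≈ 38 + 29.8 = 67.8°.

θ ≈ 68°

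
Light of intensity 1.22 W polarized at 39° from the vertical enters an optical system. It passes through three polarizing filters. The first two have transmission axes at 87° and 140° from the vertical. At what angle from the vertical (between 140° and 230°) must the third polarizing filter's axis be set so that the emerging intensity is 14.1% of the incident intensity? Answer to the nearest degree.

I₁ = I₀ cos²(87° − 39°) = I₀ cos²(48°) = 0.4477 I₀.
I₂ = I₁ cos²(140° − 87°) = 0.4477 I₀ · cos²(53°) = 0.1622 I₀.
Need I₃/I₀ = 0.141, so cos²(θ − 140°) = 0.141 / 0.1622 = 0.8695.
θ − 140° = arccos(√0.8695) = 21.2°, giving θ ≈ 140 + 21.2 = 161.2°.

θ ≈ 161°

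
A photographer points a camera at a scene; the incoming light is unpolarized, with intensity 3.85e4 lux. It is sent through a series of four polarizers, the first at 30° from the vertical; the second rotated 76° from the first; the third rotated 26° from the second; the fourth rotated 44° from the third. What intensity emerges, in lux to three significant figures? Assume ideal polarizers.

Unpolarized light through the first polarizer → I₁ = 3.85e4 lux/2 = 1.925e+04 lux, polarized at 30°.
I₂ = I₁ · cos²(76°) = 1.925e+04 · 0.05853 = 1127 lux.
I₃ = I₂ · cos²(26°) = 1127 · 0.8078 = 910.1 lux.
I₄ = I₃ · cos²(44°) = 910.1 · 0.5174 = 470.9 lux.

I ≈ 471 lux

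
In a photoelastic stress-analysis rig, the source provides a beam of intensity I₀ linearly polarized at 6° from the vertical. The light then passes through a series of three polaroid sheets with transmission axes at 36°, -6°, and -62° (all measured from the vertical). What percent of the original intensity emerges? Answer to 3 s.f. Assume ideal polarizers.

≈ 13.0%

I₁ = I₀ cos²(36° − 6°) = I₀ cos²(30°) = 0.75 I₀.
I₂ = I₁ cos²(-6° − 36°) = 0.75 I₀ · cos²(42°) = 0.4142 I₀.
I₃ = I₂ cos²(-62° + 6°) = 0.4142 I₀ · cos²(56°) = 0.1295 I₀.
That is 12.95% of the incident intensity.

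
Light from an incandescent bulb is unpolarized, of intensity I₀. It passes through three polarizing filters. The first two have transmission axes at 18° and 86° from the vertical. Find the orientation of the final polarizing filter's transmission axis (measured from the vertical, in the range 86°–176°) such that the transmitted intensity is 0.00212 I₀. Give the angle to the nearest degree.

θ ≈ 166°

Unpolarized light through the first polarizer → I₁ = ½ I₀, now polarized at 18°.
I₂ = I₁ cos²(86° − 18°) = 0.5 I₀ · cos²(68°) = 0.07017 I₀.
Need I₃/I₀ = 0.00212, so cos²(θ − 86°) = 0.00212 / 0.07017 = 0.03021.
θ − 86° = arccos(√0.03021) = 80.0°, giving θ ≈ 86 + 80.0 = 166.0°.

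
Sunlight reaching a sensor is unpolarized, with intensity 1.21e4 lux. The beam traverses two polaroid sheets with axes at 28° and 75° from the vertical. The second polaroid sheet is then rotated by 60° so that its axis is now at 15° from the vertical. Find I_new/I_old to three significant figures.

Before rotation:
Unpolarized light through the first polarizer → I₁ = ½ I₀, now polarized at 28°.
I₂ = I₁ cos²(75° − 28°) = 0.5 I₀ · cos²(47°) = 0.2326 I₀.
After rotation:
Unpolarized light through the first polarizer → I₁ = ½ I₀, now polarized at 28°.
I₂ = I₁ cos²(15° − 28°) = 0.5 I₀ · cos²(13°) = 0.4747 I₀.
Ratio = 0.4747 / 0.2326 = 2.041.

I_new/I_old ≈ 2.04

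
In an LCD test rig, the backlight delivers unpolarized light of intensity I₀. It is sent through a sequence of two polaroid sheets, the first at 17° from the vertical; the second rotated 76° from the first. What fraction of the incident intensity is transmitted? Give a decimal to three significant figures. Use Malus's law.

Unpolarized light through the first polarizer → I₁ = ½ I₀, now polarized at 17°.
I₂ = I₁ cos²(76°) = 0.5 · 0.05853 I₀ = 0.02926 I₀.
Transmitted fraction = 0.02926.

≈ 0.0293 I₀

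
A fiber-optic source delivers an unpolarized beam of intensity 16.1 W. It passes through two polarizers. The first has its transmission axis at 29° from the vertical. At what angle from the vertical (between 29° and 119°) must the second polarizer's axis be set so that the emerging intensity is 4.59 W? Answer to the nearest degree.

θ ≈ 70°

Unpolarized light through the first polarizer → I₁ = ½ I₀, now polarized at 29°.
Target fraction: 4.59 / 16.1 W = 0.2851 of I₀.
Need I₂/I₀ = 0.2851, so cos²(θ − 29°) = 0.2851 / 0.5 = 0.5702.
θ − 29° = arccos(√0.5702) = 41.0°, giving θ ≈ 29 + 41.0 = 70.0°.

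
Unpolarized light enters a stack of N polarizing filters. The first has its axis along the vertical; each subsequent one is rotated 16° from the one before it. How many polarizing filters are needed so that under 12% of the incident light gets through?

N = 20

First polarizer halves the unpolarized light: factor 1/2.
Each further stage multiplies by cos²(16°) = 0.924.
After N polarizers: T = 0.5·0.924^(N−1). Require T < 0.12 ⇒ N−1 > ln(0.12/0.5)/ln(0.924) = 18.06, so N−1 ≥ 19 and N = 20.
Check: N=20 gives T = 0.1114 < 0.12; N=19 gives T = 0.1206.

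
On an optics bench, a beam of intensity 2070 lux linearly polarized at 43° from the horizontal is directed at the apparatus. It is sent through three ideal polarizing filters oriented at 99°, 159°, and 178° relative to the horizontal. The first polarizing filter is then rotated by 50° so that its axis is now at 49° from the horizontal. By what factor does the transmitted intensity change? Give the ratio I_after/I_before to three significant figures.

Before rotation:
I₁ = I₀ cos²(99° − 43°) = I₀ cos²(56°) = 0.3127 I₀.
I₂ = I₁ cos²(159° − 99°) = 0.3127 I₀ · cos²(60°) = 0.07817 I₀.
I₃ = I₂ cos²(178° − 159°) = 0.07817 I₀ · cos²(19°) = 0.06989 I₀.
After rotation:
I₁ = I₀ cos²(49° − 43°) = I₀ cos²(6°) = 0.9891 I₀.
Angle between axes 1 and 2: 70°. I₂ = 0.9891 I₀ · cos²(70°) = 0.1157 I₀.
I₃ = I₂ cos²(178° − 159°) = 0.1157 I₀ · cos²(19°) = 0.1034 I₀.
Ratio = 0.1034 / 0.06989 = 1.48.

I_new/I_old ≈ 1.48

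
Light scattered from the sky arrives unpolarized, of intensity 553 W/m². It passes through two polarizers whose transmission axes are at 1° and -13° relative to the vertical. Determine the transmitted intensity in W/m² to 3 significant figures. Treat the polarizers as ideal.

I ≈ 260 W/m²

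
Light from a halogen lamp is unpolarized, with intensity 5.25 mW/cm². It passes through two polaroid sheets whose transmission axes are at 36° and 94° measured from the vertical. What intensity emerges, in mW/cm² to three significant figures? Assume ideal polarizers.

Unpolarized light through the first polarizer → I₁ = 5.25 mW/cm²/2 = 2.625 mW/cm², polarized at 36°.
I₂ = I₁ · cos²(58°) = 2.625 · 0.2808 = 0.7371 mW/cm².

I ≈ 0.737 mW/cm²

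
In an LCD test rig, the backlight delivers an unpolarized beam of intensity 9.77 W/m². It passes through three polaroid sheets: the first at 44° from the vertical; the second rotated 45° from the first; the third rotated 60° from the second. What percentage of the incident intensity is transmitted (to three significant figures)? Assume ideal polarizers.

≈ 6.25%

Unpolarized light through the first polarizer → I₁ = 9.77 W/m²/2 = 4.885 W/m², polarized at 44°.
I₂ = I₁ · cos²(45°) = 4.885 · 0.5 = 2.443 W/m².
I₃ = I₂ · cos²(60°) = 2.443 · 0.25 = 0.6106 W/m².
That is 6.25% of the incident intensity.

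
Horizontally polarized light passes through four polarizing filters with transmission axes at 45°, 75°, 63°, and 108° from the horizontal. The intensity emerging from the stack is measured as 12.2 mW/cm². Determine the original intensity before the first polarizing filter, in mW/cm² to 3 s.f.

I₁ = I₀ cos²(45° − 0°) = I₀ cos²(45°) = 0.5 I₀.
I₂ = I₁ cos²(75° − 45°) = 0.5 I₀ · cos²(30°) = 0.375 I₀.
I₃ = I₂ cos²(63° − 75°) = 0.375 I₀ · cos²(12°) = 0.3588 I₀.
I₄ = I₃ cos²(108° − 63°) = 0.3588 I₀ · cos²(45°) = 0.1794 I₀.
So 12.2 mW/cm² = 0.1794 I₀, giving I₀ = 12.2/0.1794 = 68.01 mW/cm².

I₀ ≈ 68.0 mW/cm²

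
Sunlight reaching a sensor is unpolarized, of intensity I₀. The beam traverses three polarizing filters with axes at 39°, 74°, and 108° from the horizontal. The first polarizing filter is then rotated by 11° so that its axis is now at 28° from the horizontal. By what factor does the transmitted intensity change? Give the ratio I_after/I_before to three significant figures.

Before rotation:
Unpolarized light through the first polarizer → I₁ = ½ I₀, now polarized at 39°.
I₂ = I₁ cos²(74° − 39°) = 0.5 I₀ · cos²(35°) = 0.3355 I₀.
I₃ = I₂ cos²(108° − 74°) = 0.3355 I₀ · cos²(34°) = 0.2306 I₀.
After rotation:
Unpolarized light through the first polarizer → I₁ = ½ I₀, now polarized at 28°.
I₂ = I₁ cos²(74° − 28°) = 0.5 I₀ · cos²(46°) = 0.2413 I₀.
I₃ = I₂ cos²(108° − 74°) = 0.2413 I₀ · cos²(34°) = 0.1658 I₀.
Ratio = 0.1658 / 0.2306 = 0.7191.

I_new/I_old ≈ 0.719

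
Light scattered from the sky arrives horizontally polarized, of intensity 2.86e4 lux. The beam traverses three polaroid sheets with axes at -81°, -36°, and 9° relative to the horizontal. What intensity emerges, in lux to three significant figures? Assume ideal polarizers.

I₁ = 2.86e4 lux · cos²(81°) = 699.9 lux.
I₂ = I₁ · cos²(45°) = 699.9 · 0.5 = 349.9 lux.
I₃ = I₂ · cos²(45°) = 349.9 · 0.5 = 175 lux.

I ≈ 175 lux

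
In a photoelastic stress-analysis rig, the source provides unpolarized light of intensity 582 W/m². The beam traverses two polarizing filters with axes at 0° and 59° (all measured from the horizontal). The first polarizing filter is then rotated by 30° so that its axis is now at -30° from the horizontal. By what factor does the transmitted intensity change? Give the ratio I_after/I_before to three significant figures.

I_new/I_old ≈ 0.00115

Before rotation:
Unpolarized light through the first polarizer → I₁ = ½ I₀, now polarized at 0°.
I₂ = I₁ cos²(59° − 0°) = 0.5 I₀ · cos²(59°) = 0.1326 I₀.
After rotation:
Unpolarized light through the first polarizer → I₁ = ½ I₀, now polarized at -30°.
I₂ = I₁ cos²(59° + 30°) = 0.5 I₀ · cos²(89°) = 0.0001523 I₀.
Ratio = 0.0001523 / 0.1326 = 0.001148.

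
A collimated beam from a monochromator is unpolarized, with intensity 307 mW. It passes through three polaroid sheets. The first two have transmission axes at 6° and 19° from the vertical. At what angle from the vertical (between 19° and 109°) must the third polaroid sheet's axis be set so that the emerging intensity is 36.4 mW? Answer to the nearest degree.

θ ≈ 79°

Unpolarized light through the first polarizer → I₁ = ½ I₀, now polarized at 6°.
I₂ = I₁ cos²(19° − 6°) = 0.5 I₀ · cos²(13°) = 0.4747 I₀.
Target fraction: 36.4 / 307 mW = 0.1186 of I₀.
Need I₃/I₀ = 0.1186, so cos²(θ − 19°) = 0.1186 / 0.4747 = 0.2498.
θ − 19° = arccos(√0.2498) = 60.0°, giving θ ≈ 19 + 60.0 = 79.0°.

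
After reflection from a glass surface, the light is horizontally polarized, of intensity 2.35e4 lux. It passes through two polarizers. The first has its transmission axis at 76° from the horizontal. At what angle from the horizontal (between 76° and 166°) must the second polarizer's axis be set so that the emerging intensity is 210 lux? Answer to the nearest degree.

I₁ = I₀ cos²(76° − 0°) = I₀ cos²(76°) = 0.05853 I₀.
Target fraction: 210 / 2.35e4 lux = 0.008936 of I₀.
Need I₂/I₀ = 0.008936, so cos²(θ − 76°) = 0.008936 / 0.05853 = 0.1527.
θ − 76° = arccos(√0.1527) = 67.0°, giving θ ≈ 76 + 67.0 = 143.0°.

θ ≈ 143°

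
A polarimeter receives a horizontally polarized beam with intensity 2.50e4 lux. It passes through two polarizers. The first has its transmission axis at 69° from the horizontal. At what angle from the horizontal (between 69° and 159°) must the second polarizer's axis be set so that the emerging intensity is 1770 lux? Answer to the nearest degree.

θ ≈ 111°

By Malus's law, I₁ = I₀ cos²(69° − 0°) = I₀ cos²(69°) = 0.1284 I₀.
Target fraction: 1770 / 2.50e4 lux = 0.0708 of I₀.
Need I₂/I₀ = 0.0708, so cos²(θ − 69°) = 0.0708 / 0.1284 = 0.5513.
θ − 69° = arccos(√0.5513) = 42.1°, giving θ ≈ 69 + 42.1 = 111.1°.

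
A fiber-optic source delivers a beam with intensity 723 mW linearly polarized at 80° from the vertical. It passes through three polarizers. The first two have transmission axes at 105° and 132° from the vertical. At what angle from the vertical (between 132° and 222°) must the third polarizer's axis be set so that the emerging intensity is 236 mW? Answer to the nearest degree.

I₁ = I₀ cos²(105° − 80°) = I₀ cos²(25°) = 0.8214 I₀.
I₂ = I₁ cos²(132° − 105°) = 0.8214 I₀ · cos²(27°) = 0.6521 I₀.
Target fraction: 236 / 723 mW = 0.3264 of I₀.
Need I₃/I₀ = 0.3264, so cos²(θ − 132°) = 0.3264 / 0.6521 = 0.5006.
θ − 132° = arccos(√0.5006) = 45.0°, giving θ ≈ 132 + 45.0 = 177.0°.

θ ≈ 177°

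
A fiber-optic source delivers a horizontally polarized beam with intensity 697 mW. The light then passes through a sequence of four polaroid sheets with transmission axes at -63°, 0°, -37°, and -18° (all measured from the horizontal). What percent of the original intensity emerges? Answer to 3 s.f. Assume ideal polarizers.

≈ 2.42%

I₁ = 697 mW · cos²(63°) = 143.7 mW.
I₂ = I₁ · cos²(63°) = 143.7 · 0.2061 = 29.61 mW.
I₃ = I₂ · cos²(37°) = 29.61 · 0.6378 = 18.89 mW.
I₄ = I₃ · cos²(19°) = 18.89 · 0.894 = 16.88 mW.
That is 2.422% of the incident intensity.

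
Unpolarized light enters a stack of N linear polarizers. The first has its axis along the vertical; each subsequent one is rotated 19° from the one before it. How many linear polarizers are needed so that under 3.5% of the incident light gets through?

N = 25

First polarizer halves the unpolarized light: factor 1/2.
Each further stage multiplies by cos²(19°) = 0.894.
After N polarizers: T = 0.5·0.894^(N−1). Require T < 0.035 ⇒ N−1 > ln(0.035/0.5)/ln(0.894) = 23.73, so N−1 ≥ 24 and N = 25.
Check: N=25 gives T = 0.03397 < 0.035; N=24 gives T = 0.038.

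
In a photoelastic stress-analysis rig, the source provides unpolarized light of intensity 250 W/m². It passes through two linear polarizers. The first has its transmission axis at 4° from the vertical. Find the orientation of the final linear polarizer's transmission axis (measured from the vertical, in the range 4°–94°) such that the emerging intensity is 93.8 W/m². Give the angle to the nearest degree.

Unpolarized light through the first polarizer → I₁ = ½ I₀, now polarized at 4°.
Target fraction: 93.8 / 250 W/m² = 0.3752 of I₀.
Need I₂/I₀ = 0.3752, so cos²(θ − 4°) = 0.3752 / 0.5 = 0.7504.
θ − 4° = arccos(√0.7504) = 30.0°, giving θ ≈ 4 + 30.0 = 34.0°.

θ ≈ 34°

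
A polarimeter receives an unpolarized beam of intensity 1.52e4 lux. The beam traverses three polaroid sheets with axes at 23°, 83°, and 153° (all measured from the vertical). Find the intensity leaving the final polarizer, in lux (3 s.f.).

I ≈ 222 lux

Unpolarized light through the first polarizer → I₁ = 1.52e4 lux/2 = 7600 lux, polarized at 23°.
I₂ = I₁ · cos²(60°) = 7600 · 0.25 = 1900 lux.
I₃ = I₂ · cos²(70°) = 1900 · 0.117 = 222.3 lux.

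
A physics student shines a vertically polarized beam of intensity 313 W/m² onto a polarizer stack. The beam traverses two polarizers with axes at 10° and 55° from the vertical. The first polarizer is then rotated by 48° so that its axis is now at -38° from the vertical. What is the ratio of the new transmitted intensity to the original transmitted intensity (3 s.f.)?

Before rotation:
I₁ = I₀ cos²(10° − 0°) = I₀ cos²(10°) = 0.9698 I₀.
I₂ = I₁ cos²(55° − 10°) = 0.9698 I₀ · cos²(45°) = 0.4849 I₀.
After rotation:
I₁ = I₀ cos²(-38° − 0°) = I₀ cos²(38°) = 0.621 I₀.
Angle between axes 1 and 2: 87°. I₂ = 0.621 I₀ · cos²(87°) = 0.001701 I₀.
Ratio = 0.001701 / 0.4849 = 0.003507.

I_new/I_old ≈ 0.00351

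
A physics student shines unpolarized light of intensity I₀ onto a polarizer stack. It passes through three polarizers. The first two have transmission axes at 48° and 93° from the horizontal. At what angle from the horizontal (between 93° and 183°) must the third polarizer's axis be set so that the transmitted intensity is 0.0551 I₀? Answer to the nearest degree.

Unpolarized light through the first polarizer → I₁ = ½ I₀, now polarized at 48°.
I₂ = I₁ cos²(93° − 48°) = 0.5 I₀ · cos²(45°) = 0.25 I₀.
Need I₃/I₀ = 0.0551, so cos²(θ − 93°) = 0.0551 / 0.25 = 0.2204.
θ − 93° = arccos(√0.2204) = 62.0°, giving θ ≈ 93 + 62.0 = 155.0°.

θ ≈ 155°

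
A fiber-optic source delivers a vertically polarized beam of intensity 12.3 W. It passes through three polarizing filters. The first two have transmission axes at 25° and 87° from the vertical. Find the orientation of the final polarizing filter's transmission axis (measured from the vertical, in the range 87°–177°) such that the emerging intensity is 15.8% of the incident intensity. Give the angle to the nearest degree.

By Malus's law, I₁ = I₀ cos²(25° − 0°) = I₀ cos²(25°) = 0.8214 I₀.
I₂ = I₁ cos²(87° − 25°) = 0.8214 I₀ · cos²(62°) = 0.181 I₀.
Need I₃/I₀ = 0.158, so cos²(θ − 87°) = 0.158 / 0.181 = 0.8727.
θ − 87° = arccos(√0.8727) = 20.9°, giving θ ≈ 87 + 20.9 = 107.9°.

θ ≈ 108°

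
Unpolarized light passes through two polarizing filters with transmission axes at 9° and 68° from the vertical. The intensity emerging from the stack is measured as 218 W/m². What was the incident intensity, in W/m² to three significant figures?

I₀ ≈ 1640 W/m²

Unpolarized light through the first polarizer → I₁ = ½ I₀, now polarized at 9°.
I₂ = I₁ cos²(68° − 9°) = 0.5 I₀ · cos²(59°) = 0.1326 I₀.
So 218 W/m² = 0.1326 I₀, giving I₀ = 218/0.1326 = 1644 W/m².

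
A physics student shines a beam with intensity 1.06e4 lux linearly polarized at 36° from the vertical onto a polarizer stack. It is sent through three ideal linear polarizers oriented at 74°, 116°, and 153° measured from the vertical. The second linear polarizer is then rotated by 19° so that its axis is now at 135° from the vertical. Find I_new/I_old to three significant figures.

I_new/I_old ≈ 0.604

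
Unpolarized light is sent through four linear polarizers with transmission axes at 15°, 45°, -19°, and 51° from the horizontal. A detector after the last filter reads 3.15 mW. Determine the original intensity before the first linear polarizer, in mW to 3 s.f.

I₀ ≈ 374 mW

Unpolarized light through the first polarizer → I₁ = ½ I₀, now polarized at 15°.
I₂ = I₁ cos²(45° − 15°) = 0.5 I₀ · cos²(30°) = 0.375 I₀.
I₃ = I₂ cos²(-19° − 45°) = 0.375 I₀ · cos²(64°) = 0.07206 I₀.
I₄ = I₃ cos²(51° + 19°) = 0.07206 I₀ · cos²(70°) = 0.00843 I₀.
So 3.15 mW = 0.00843 I₀, giving I₀ = 3.15/0.00843 = 373.7 mW.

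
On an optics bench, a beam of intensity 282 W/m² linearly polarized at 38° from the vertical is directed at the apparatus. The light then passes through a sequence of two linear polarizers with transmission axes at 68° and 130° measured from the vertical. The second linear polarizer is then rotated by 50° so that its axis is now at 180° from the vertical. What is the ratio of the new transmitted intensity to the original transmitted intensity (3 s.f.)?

I_new/I_old ≈ 0.637

Before rotation:
By Malus's law, I₁ = I₀ cos²(68° − 38°) = I₀ cos²(30°) = 0.75 I₀.
I₂ = I₁ cos²(130° − 68°) = 0.75 I₀ · cos²(62°) = 0.1653 I₀.
After rotation:
I₁ = I₀ cos²(68° − 38°) = I₀ cos²(30°) = 0.75 I₀.
Angle between axes 1 and 2: 68°. I₂ = 0.75 I₀ · cos²(68°) = 0.1052 I₀.
Ratio = 0.1052 / 0.1653 = 0.6367.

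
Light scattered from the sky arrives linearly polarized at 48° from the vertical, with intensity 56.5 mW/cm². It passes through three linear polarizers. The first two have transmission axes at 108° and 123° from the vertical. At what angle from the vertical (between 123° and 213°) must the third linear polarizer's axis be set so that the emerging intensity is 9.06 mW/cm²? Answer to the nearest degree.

θ ≈ 157°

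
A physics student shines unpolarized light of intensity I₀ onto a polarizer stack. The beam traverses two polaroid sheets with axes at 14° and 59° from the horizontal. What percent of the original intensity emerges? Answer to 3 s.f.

Unpolarized light through the first polarizer → I₁ = ½ I₀, now polarized at 14°.
I₂ = I₁ cos²(59° − 14°) = 0.5 I₀ · cos²(45°) = 0.25 I₀.
That is 25% of the incident intensity.

≈ 25.0%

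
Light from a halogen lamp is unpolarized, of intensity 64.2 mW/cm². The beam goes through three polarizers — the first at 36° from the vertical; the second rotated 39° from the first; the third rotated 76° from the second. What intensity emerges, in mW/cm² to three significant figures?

I ≈ 1.13 mW/cm²

Unpolarized light through the first polarizer → I₁ = 64.2 mW/cm²/2 = 32.1 mW/cm², polarized at 36°.
I₂ = I₁ · cos²(39°) = 32.1 · 0.604 = 19.39 mW/cm².
I₃ = I₂ · cos²(76°) = 19.39 · 0.05853 = 1.135 mW/cm².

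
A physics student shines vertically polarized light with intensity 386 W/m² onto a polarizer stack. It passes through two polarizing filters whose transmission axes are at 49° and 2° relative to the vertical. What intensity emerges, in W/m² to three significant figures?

I ≈ 77.3 W/m²

I₁ = 386 W/m² · cos²(49°) = 166.1 W/m².
I₂ = I₁ · cos²(47°) = 166.1 · 0.4651 = 77.28 W/m².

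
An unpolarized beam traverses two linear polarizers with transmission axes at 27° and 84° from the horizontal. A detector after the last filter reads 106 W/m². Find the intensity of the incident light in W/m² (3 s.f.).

Unpolarized light through the first polarizer → I₁ = ½ I₀, now polarized at 27°.
I₂ = I₁ cos²(84° − 27°) = 0.5 I₀ · cos²(57°) = 0.1483 I₀.
So 106 W/m² = 0.1483 I₀, giving I₀ = 106/0.1483 = 714.7 W/m².

I₀ ≈ 715 W/m²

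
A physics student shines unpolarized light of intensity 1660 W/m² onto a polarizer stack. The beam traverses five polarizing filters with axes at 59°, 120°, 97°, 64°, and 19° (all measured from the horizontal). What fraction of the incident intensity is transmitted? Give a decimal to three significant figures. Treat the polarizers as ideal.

Unpolarized light through the first polarizer → I₁ = 1660 W/m²/2 = 830 W/m², polarized at 59°.
I₂ = I₁ · cos²(61°) = 830 · 0.235 = 195.1 W/m².
I₃ = I₂ · cos²(23°) = 195.1 · 0.8473 = 165.3 W/m².
I₄ = I₃ · cos²(33°) = 165.3 · 0.7034 = 116.3 W/m².
I₅ = I₄ · cos²(45°) = 116.3 · 0.5 = 58.13 W/m².
Transmitted fraction = 0.03502.

I/I₀ ≈ 0.0350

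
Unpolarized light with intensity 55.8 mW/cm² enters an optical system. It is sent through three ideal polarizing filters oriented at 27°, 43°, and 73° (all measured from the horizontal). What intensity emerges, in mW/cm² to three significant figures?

Unpolarized light through the first polarizer → I₁ = 55.8 mW/cm²/2 = 27.9 mW/cm², polarized at 27°.
I₂ = I₁ · cos²(16°) = 27.9 · 0.924 = 25.78 mW/cm².
I₃ = I₂ · cos²(30°) = 25.78 · 0.75 = 19.34 mW/cm².

I ≈ 19.3 mW/cm²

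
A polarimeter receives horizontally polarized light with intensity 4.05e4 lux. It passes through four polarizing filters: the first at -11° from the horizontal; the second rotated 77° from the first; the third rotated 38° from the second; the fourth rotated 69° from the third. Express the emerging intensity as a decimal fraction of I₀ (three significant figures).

I/I₀ ≈ 0.00389

I₁ = 4.05e4 lux · cos²(11°) = 3.903e+04 lux.
I₂ = I₁ · cos²(77°) = 3.903e+04 · 0.0506 = 1975 lux.
I₃ = I₂ · cos²(38°) = 1975 · 0.621 = 1226 lux.
I₄ = I₃ · cos²(69°) = 1226 · 0.1284 = 157.5 lux.
Transmitted fraction = 0.003889.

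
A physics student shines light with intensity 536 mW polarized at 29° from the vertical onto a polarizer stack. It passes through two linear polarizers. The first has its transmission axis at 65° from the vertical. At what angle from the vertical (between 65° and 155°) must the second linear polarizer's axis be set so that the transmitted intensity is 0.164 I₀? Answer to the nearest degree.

θ ≈ 125°

I₁ = I₀ cos²(65° − 29°) = I₀ cos²(36°) = 0.6545 I₀.
Need I₂/I₀ = 0.164, so cos²(θ − 65°) = 0.164 / 0.6545 = 0.2506.
θ − 65° = arccos(√0.2506) = 60.0°, giving θ ≈ 65 + 60.0 = 125.0°.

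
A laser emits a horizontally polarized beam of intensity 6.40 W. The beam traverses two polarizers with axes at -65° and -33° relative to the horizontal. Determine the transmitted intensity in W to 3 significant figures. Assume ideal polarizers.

I ≈ 0.822 W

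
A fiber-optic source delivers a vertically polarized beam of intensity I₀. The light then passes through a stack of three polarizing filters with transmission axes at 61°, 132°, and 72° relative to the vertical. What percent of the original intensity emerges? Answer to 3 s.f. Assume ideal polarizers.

By Malus's law, I₁ = I₀ cos²(61° − 0°) = I₀ cos²(61°) = 0.235 I₀.
I₂ = I₁ cos²(132° − 61°) = 0.235 I₀ · cos²(71°) = 0.02491 I₀.
I₃ = I₂ cos²(72° − 132°) = 0.02491 I₀ · cos²(60°) = 0.006228 I₀.
That is 0.6228% of the incident intensity.

≈ 0.623%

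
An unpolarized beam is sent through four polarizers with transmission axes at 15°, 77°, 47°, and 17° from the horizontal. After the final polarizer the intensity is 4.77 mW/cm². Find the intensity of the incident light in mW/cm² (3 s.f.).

Unpolarized light through the first polarizer → I₁ = ½ I₀, now polarized at 15°.
I₂ = I₁ cos²(77° − 15°) = 0.5 I₀ · cos²(62°) = 0.1102 I₀.
I₃ = I₂ cos²(47° − 77°) = 0.1102 I₀ · cos²(30°) = 0.08265 I₀.
I₄ = I₃ cos²(17° − 47°) = 0.08265 I₀ · cos²(30°) = 0.06199 I₀.
So 4.77 mW/cm² = 0.06199 I₀, giving I₀ = 4.77/0.06199 = 76.95 mW/cm².

I₀ ≈ 76.9 mW/cm²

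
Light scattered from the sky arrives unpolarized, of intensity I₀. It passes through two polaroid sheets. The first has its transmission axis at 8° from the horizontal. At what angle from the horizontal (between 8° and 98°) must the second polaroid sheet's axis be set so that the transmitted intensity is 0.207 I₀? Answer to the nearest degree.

θ ≈ 58°

Unpolarized light through the first polarizer → I₁ = ½ I₀, now polarized at 8°.
Need I₂/I₀ = 0.207, so cos²(θ − 8°) = 0.207 / 0.5 = 0.414.
θ − 8° = arccos(√0.414) = 50.0°, giving θ ≈ 8 + 50.0 = 58.0°.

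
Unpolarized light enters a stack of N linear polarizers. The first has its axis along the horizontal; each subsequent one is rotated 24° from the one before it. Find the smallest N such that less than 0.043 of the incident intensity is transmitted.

First polarizer halves the unpolarized light: factor 1/2.
Each further stage multiplies by cos²(24°) = 0.8346.
After N polarizers: T = 0.5·0.8346^(N−1). Require T < 0.043 ⇒ N−1 > ln(0.043/0.5)/ln(0.8346) = 13.57, so N−1 ≥ 14 and N = 15.
Check: N=15 gives T = 0.03976 < 0.043; N=14 gives T = 0.04764.

N = 15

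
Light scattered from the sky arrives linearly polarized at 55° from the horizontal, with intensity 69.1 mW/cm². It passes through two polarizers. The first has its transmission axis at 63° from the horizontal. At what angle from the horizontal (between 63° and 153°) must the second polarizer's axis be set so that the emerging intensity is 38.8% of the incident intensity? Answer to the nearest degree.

θ ≈ 114°

I₁ = I₀ cos²(63° − 55°) = I₀ cos²(8°) = 0.9806 I₀.
Need I₂/I₀ = 0.388, so cos²(θ − 63°) = 0.388 / 0.9806 = 0.3957.
θ − 63° = arccos(√0.3957) = 51.0°, giving θ ≈ 63 + 51.0 = 114.0°.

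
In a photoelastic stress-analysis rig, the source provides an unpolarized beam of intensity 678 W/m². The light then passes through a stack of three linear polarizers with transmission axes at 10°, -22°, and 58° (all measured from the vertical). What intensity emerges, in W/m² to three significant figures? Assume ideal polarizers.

I ≈ 7.35 W/m²

Unpolarized light through the first polarizer → I₁ = 678 W/m²/2 = 339 W/m², polarized at 10°.
I₂ = I₁ · cos²(32°) = 339 · 0.7192 = 243.8 W/m².
I₃ = I₂ · cos²(80°) = 243.8 · 0.03015 = 7.352 W/m².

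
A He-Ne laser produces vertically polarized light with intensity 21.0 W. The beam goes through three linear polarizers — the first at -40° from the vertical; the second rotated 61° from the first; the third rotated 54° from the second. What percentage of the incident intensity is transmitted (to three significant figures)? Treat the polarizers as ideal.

≈ 4.77%

By Malus's law, I₁ = 21.0 W · cos²(40°) = 12.32 W.
I₂ = I₁ · cos²(61°) = 12.32 · 0.235 = 2.896 W.
I₃ = I₂ · cos²(54°) = 2.896 · 0.3455 = 1.001 W.
That is 4.765% of the incident intensity.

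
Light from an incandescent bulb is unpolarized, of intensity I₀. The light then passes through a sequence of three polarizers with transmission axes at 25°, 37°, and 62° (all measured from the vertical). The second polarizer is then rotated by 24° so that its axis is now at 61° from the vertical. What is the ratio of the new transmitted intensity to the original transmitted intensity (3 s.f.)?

Before rotation:
Unpolarized light through the first polarizer → I₁ = ½ I₀, now polarized at 25°.
I₂ = I₁ cos²(37° − 25°) = 0.5 I₀ · cos²(12°) = 0.4784 I₀.
I₃ = I₂ cos²(62° − 37°) = 0.4784 I₀ · cos²(25°) = 0.3929 I₀.
After rotation:
Unpolarized light through the first polarizer → I₁ = ½ I₀, now polarized at 25°.
I₂ = I₁ cos²(61° − 25°) = 0.5 I₀ · cos²(36°) = 0.3273 I₀.
I₃ = I₂ cos²(62° − 61°) = 0.3273 I₀ · cos²(1°) = 0.3272 I₀.
Ratio = 0.3272 / 0.3929 = 0.8326.

I_new/I_old ≈ 0.833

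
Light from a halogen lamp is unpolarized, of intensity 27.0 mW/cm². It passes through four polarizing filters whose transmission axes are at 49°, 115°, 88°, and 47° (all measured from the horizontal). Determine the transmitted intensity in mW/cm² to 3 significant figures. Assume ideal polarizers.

I ≈ 1.01 mW/cm²

Unpolarized light through the first polarizer → I₁ = 27.0 mW/cm²/2 = 13.5 mW/cm², polarized at 49°.
I₂ = I₁ · cos²(66°) = 13.5 · 0.1654 = 2.233 mW/cm².
I₃ = I₂ · cos²(27°) = 2.233 · 0.7939 = 1.773 mW/cm².
I₄ = I₃ · cos²(41°) = 1.773 · 0.5696 = 1.01 mW/cm².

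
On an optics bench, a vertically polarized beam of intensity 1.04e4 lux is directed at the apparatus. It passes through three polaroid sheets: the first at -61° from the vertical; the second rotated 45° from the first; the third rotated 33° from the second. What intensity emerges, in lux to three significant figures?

I₁ = 1.04e4 lux · cos²(61°) = 2444 lux.
I₂ = I₁ · cos²(45°) = 2444 · 0.5 = 1222 lux.
I₃ = I₂ · cos²(33°) = 1222 · 0.7034 = 859.7 lux.

I ≈ 860 lux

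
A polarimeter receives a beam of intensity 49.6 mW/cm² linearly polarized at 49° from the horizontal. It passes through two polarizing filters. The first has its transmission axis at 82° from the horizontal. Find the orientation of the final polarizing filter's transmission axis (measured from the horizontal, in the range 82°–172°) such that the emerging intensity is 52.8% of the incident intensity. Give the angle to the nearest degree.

θ ≈ 112°

I₁ = I₀ cos²(82° − 49°) = I₀ cos²(33°) = 0.7034 I₀.
Need I₂/I₀ = 0.528, so cos²(θ − 82°) = 0.528 / 0.7034 = 0.7507.
θ − 82° = arccos(√0.7507) = 30.0°, giving θ ≈ 82 + 30.0 = 112.0°.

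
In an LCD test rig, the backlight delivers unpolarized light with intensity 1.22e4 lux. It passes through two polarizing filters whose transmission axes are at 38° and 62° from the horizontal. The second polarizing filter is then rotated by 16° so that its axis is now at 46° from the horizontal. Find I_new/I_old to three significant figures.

I_new/I_old ≈ 1.18

Before rotation:
Unpolarized light through the first polarizer → I₁ = ½ I₀, now polarized at 38°.
I₂ = I₁ cos²(62° − 38°) = 0.5 I₀ · cos²(24°) = 0.4173 I₀.
After rotation:
Unpolarized light through the first polarizer → I₁ = ½ I₀, now polarized at 38°.
I₂ = I₁ cos²(46° − 38°) = 0.5 I₀ · cos²(8°) = 0.4903 I₀.
Ratio = 0.4903 / 0.4173 = 1.175.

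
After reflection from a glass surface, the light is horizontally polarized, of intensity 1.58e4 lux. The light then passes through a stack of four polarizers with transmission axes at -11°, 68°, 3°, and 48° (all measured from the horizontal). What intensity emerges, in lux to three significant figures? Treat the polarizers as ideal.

I ≈ 49.5 lux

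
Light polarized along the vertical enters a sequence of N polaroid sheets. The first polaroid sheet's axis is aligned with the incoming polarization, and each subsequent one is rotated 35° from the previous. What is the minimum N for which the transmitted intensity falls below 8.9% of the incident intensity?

N = 8

First polarizer is aligned with the polarization: full transmission.
Each further stage multiplies by cos²(35°) = 0.671.
After N polarizers: T = 0.671^(N−1). Require T < 0.089 ⇒ N−1 > ln(0.089)/ln(0.671) = 6.06, so N−1 ≥ 7 and N = 8.
Check: N=8 gives T = 0.06125 < 0.089; N=7 gives T = 0.09128.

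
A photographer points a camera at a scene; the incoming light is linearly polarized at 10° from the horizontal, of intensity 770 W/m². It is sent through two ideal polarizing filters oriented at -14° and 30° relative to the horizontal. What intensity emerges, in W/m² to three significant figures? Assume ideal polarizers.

By Malus's law, I₁ = 770 W/m² · cos²(24°) = 642.6 W/m².
I₂ = I₁ · cos²(44°) = 642.6 · 0.5174 = 332.5 W/m².

I ≈ 333 W/m²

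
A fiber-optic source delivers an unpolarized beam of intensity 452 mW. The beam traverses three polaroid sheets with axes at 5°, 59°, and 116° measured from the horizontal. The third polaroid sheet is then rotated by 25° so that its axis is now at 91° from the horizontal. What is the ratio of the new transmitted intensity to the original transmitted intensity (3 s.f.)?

Before rotation:
Unpolarized light through the first polarizer → I₁ = ½ I₀, now polarized at 5°.
I₂ = I₁ cos²(59° − 5°) = 0.5 I₀ · cos²(54°) = 0.1727 I₀.
I₃ = I₂ cos²(116° − 59°) = 0.1727 I₀ · cos²(57°) = 0.05124 I₀.
After rotation:
Unpolarized light through the first polarizer → I₁ = ½ I₀, now polarized at 5°.
I₂ = I₁ cos²(59° − 5°) = 0.5 I₀ · cos²(54°) = 0.1727 I₀.
I₃ = I₂ cos²(91° − 59°) = 0.1727 I₀ · cos²(32°) = 0.1242 I₀.
Ratio = 0.1242 / 0.05124 = 2.425.

I_new/I_old ≈ 2.42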